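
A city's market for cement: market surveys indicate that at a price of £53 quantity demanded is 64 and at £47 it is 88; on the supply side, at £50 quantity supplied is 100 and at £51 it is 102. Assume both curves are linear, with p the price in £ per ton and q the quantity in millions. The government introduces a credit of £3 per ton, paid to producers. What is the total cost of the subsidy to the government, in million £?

Demand slope: (88 − 64)/(47 − 53) = -4, so qd = 276 − 4p.
Supply slope: (102 − 100)/(51 − 50) = 2, so qs = 2p.
Before the subsidy: set 276 − 4p = 2p → p* = £46, q* = 92.
With a per-unit subsidy paid to producers, each receives p + 3 per unit sold, so supply becomes qs = 2(p + 3).
New equilibrium: consumers pay £45, producers receive £48, q = 96. (Wedge: pb − ps = −3.)
Outlay = t · Q = 3 · 96 = £288.

Government outlay = £288 million.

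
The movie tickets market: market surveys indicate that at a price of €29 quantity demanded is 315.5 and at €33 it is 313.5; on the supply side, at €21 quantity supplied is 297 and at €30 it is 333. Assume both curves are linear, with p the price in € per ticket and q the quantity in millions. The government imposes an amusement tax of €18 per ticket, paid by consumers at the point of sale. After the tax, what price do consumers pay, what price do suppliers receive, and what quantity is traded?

Demand slope: (313.5 − 315.5)/(33 − 29) = -0.5, so qd = 330 − 0.5p.
Supply slope: (333 − 297)/(30 − 21) = 4, so qs = 4p + 213.
Without the tax, 330 − 0.5p = 4p + 213 gives 4.5p = 117, so p* = €26 and q* = 317.
With the tax collected from consumers, demand (in seller-price terms) shifts: qd = 330 − 0.5(p + 18).
Solving gives q = 309 with consumers paying €42 and suppliers receiving €24 (the €18 wedge).
The less price-elastic side of the market bears the larger share of a per-unit tax.

Consumers pay €42; suppliers receive €24; quantity = 309.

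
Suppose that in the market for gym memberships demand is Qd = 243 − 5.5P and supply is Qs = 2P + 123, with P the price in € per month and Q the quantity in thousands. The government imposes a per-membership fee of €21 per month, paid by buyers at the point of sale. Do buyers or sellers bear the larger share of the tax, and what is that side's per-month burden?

Before the tax: set 243 − 5.5P = 2P + 123 → P* = €16, Q* = 155.
With the tax collected from buyers, demand (in seller-price terms) shifts: Qd = 243 − 5.5(P + 21).
Solving gives Q = 124.2 with buyers paying €21.6 and sellers receiving €0.6 (the €21 wedge).
Per-month burden: buyers €5.6, sellers €15.4.
Sellers take the larger share because supply is less price-elastic here (demand slope 5.5 vs supply slope 2).
The less price-elastic side of the market bears the larger share of a per-unit tax.

Sellers bear the larger share: €15.4 per month.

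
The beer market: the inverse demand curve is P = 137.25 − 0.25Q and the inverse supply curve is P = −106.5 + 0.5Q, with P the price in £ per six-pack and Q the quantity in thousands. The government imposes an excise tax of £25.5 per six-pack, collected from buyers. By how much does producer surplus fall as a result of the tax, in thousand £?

Inverting to Q(P) form: Qd = 549 − 4P; Qs = 2P + 213.
Before the tax: set 549 − 4P = 2P + 213 → P* = £56, Q* = 325.
With the tax collected from buyers, demand (in seller-price terms) shifts: Qd = 549 − 4(P + 25.5).
New equilibrium: buyers pay £64.5, sellers receive £39, Q = 291. (Wedge: Pb − Ps = 25.5.)
ΔPS is the trapezoid between Q = 291 and Q = 325 of height £17: ½ · (325 + 291) · 17 = £5236.

Producer surplus falls by £5236 thousand.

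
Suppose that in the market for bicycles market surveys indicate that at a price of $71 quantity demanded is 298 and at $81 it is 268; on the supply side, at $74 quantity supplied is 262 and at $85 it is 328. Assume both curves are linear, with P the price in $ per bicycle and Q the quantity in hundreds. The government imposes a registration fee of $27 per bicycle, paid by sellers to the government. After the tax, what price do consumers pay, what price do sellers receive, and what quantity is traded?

Demand slope: (268 − 298)/(81 − 71) = -3, so Qd = 511 − 3P.
Supply slope: (328 − 262)/(85 − 74) = 6, so Qs = 6P − 182.
Before the tax: set 511 − 3P = 6P − 182 → P* = $77, Q* = 280.
With the tax collected from sellers, supply shifts: Qs = 6(P − 27) − 182.
Solving gives Q = 226 with consumers paying $95 and sellers receiving $68 (the $27 wedge).
The less price-elastic side of the market bears the larger share of a per-unit tax.

Consumers pay $95; sellers receive $68; quantity = 226.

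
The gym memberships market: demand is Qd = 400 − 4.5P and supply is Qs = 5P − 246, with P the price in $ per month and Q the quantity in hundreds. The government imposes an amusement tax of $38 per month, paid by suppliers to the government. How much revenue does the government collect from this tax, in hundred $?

Before the tax: set 400 − 4.5P = 5P − 246 → P* = $68, Q* = 94.
With the tax collected from suppliers, supply shifts: Qs = 5(P − 38) − 246.
New equilibrium: consumers pay $88, suppliers receive $50, Q = 4. (Wedge: Pb − Ps = 38.)
Revenue = t · Q = 38 · 4 = $152.

Tax revenue = $152 hundred.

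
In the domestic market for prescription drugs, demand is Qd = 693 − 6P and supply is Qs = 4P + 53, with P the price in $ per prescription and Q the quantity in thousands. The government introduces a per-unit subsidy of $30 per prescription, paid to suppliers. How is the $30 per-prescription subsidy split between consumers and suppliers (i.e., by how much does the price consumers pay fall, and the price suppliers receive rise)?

Without the subsidy, 693 − 6P = 4P + 53 gives 10P = 640, so P* = $64 and Q* = 309.
With a per-unit subsidy paid to suppliers, each receives P + 30 per unit sold, so supply becomes Qs = 4(P + 30) + 53.
New equilibrium: consumers pay $52, suppliers receive $82, Q = 381. (Wedge: Pb − Ps = −30.)
Gain to consumers: $12; to suppliers: $18. (They sum to $30.)

Consumers gain $12 per prescription; suppliers gain $18 per prescription.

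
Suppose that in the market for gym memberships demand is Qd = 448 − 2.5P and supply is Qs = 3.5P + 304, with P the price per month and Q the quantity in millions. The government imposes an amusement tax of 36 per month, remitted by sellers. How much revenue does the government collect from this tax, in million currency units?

Without the tax, 448 − 2.5P = 3.5P + 304 gives 6P = 144, so P* = 24 and Q* = 388.
With the tax collected from sellers, supply shifts: Qs = 3.5(P − 36) + 304.
New equilibrium: consumers pay 45, sellers receive 9, Q = 335.5. (Wedge: Pb − Ps = 36.)
Revenue = t · Q = 36 · 335.5 = 12078.

Tax revenue = 12078 million.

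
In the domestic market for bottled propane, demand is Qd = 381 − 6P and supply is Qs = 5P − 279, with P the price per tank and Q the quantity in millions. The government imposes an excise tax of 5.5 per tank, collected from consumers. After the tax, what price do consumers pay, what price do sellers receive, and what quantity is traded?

Consumers pay 62.5; sellers receive 57; quantity = 6.

Without the tax, 381 − 6P = 5P − 279 gives 11P = 660, so P* = 60 and Q* = 21.
With the tax collected from consumers, demand (in seller-price terms) shifts: Qd = 381 − 6(P + 5.5).
Solving gives Q = 6 with consumers paying 62.5 and sellers receiving 57 (the 5.5 wedge).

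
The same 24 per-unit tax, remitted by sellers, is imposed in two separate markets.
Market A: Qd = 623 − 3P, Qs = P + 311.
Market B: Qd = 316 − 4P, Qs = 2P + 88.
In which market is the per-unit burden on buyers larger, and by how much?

Market A: pre-tax P* = 78, Q* = 389; post-tax Q = 371; per-unit burden on buyers = 6.
Market B: pre-tax P* = 38, Q* = 164; post-tax Q = 132; per-unit burden on buyers = 8.
Difference: 6 vs 8 → market B is larger by 2.

Market B, by 2.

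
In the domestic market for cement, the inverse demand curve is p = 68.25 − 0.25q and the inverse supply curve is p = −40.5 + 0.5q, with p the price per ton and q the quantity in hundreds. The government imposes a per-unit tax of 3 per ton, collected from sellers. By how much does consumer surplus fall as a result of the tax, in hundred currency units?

Consumer surplus falls by 143 hundred.

Rewrite in direct form: qd = 273 − 4p and qs = 2p + 81.
Before the tax: set 273 − 4p = 2p + 81 → p* = 32, q* = 145.
With the tax collected from sellers, supply shifts: qs = 2(p − 3) + 81.
New equilibrium: buyers pay 33, sellers receive 30, q = 141. (Wedge: pb − ps = 3.)
ΔCS is the trapezoid between Q = 141 and Q = 145 of height 1: ½ · (145 + 141) · 1 = 143.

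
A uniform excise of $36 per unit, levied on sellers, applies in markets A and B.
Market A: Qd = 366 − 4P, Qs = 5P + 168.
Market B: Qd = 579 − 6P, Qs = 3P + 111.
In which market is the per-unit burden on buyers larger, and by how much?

Market A: pre-tax P* = $22, Q* = 278; post-tax Q = 198; per-unit burden on buyers = $20.
Market B: pre-tax P* = $52, Q* = 267; post-tax Q = 195; per-unit burden on buyers = $12.
Difference: $20 vs $12 → market A is larger by $8.

Market A, by $8.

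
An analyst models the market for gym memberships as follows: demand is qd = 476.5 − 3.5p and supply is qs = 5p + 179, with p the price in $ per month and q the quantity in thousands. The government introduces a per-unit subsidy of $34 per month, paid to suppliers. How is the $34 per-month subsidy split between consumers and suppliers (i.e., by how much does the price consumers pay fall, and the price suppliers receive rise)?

Without the subsidy, 476.5 − 3.5p = 5p + 179 gives 8.5p = 297.5, so p* = $35 and q* = 354.
With a per-unit subsidy paid to suppliers, each receives p + 34 per unit sold, so supply becomes qs = 5(p + 34) + 179.
New equilibrium: consumers pay $15, suppliers receive $49, q = 424. (Wedge: pb − ps = −34.)
Gain to consumers: $20; to suppliers: $14. (They sum to $34.)

Consumers gain $20 per month; suppliers gain $14 per month.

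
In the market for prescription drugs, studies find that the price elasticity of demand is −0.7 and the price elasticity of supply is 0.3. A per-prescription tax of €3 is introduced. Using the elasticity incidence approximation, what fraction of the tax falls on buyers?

Buyers' share ≈ 0.3.

Incidence ratio: buyers' share ≈ εs / (εs + |εd|) = 0.3 / (0.3 + 0.7) = 0.3.
Supply is the less elastic side, so buyers bear the smaller share.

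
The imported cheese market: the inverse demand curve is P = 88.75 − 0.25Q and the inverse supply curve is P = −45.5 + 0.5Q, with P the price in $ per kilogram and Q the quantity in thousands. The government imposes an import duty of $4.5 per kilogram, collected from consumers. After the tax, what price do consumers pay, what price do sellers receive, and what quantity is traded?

Rewrite in direct form: Qd = 355 − 4P and Qs = 2P + 91.
Before the tax: set 355 − 4P = 2P + 91 → P* = $44, Q* = 179.
With the tax collected from consumers, demand (in seller-price terms) shifts: Qd = 355 − 4(P + 4.5).
New equilibrium: consumers pay $45.5, sellers receive $41, Q = 173. (Wedge: Pb − Ps = 4.5.)
The less price-elastic side of the market bears the larger share of a per-unit tax.

Consumers pay $45.5; sellers receive $41; quantity = 173.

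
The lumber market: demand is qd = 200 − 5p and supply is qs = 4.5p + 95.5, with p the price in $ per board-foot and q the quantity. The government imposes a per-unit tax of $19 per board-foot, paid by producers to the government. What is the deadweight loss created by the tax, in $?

Deadweight loss = $427.5.

Without the tax, 200 − 5p = 4.5p + 95.5 gives 9.5p = 104.5, so p* = $11 and q* = 145.
With the tax collected from producers, supply shifts: qs = 4.5(p − 19) + 95.5.
Solving gives q = 100 with buyers paying $20 and producers receiving $1 (the $19 wedge).
Quantity falls by |ΔQ| = |145 − 100| = 45.
DWL = ½ · t · |ΔQ| = ½ · 19 · 45 = $427.5.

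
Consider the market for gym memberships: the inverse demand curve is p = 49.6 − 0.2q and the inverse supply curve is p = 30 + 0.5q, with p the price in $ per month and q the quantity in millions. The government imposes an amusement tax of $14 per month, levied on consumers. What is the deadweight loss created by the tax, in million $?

Rewrite in direct form: qd = 248 − 5p and qs = 2p − 60.
Without the tax, 248 − 5p = 2p − 60 gives 7p = 308, so p* = $44 and q* = 28.
With the tax collected from consumers, demand (in seller-price terms) shifts: qd = 248 − 5(p + 14).
New equilibrium: consumers pay $48, sellers receive $34, q = 8. (Wedge: pb − ps = 14.)
Quantity falls by |ΔQ| = |28 − 8| = 20.
DWL = ½ · t · |ΔQ| = ½ · 14 · 20 = $140.

Deadweight loss = $140 million.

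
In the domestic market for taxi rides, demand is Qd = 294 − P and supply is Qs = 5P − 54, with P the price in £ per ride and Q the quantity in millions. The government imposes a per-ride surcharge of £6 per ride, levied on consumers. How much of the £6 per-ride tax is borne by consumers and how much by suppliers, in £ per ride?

Before the tax: set 294 − P = 5P − 54 → P* = £58, Q* = 236.
With the tax collected from consumers, demand (in seller-price terms) shifts: Qd = 294 − (P + 6).
New equilibrium: consumers pay £63, suppliers receive £57, Q = 231. (Wedge: Pb − Ps = 6.)
Burden on consumers: £5; on suppliers: £1. (They sum to £6.)

Consumers bear £5 per ride; suppliers bear £1 per ride.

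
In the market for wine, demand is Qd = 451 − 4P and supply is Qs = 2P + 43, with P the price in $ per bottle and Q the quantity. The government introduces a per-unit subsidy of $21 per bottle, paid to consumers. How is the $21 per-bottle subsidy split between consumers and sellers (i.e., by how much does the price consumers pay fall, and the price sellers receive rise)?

Consumers gain $7 per bottle; sellers gain $14 per bottle.

Before the subsidy: set 451 − 4P = 2P + 43 → P* = $68, Q* = 179.
With a per-unit subsidy paid to consumers, each effectively pays P − 21, so demand becomes Qd = 451 − 4(P − 21).
New equilibrium: consumers pay $61, sellers receive $82, Q = 207. (Wedge: Pb − Ps = −21.)
Gain to consumers: $7; to sellers: $14. (They sum to $21.)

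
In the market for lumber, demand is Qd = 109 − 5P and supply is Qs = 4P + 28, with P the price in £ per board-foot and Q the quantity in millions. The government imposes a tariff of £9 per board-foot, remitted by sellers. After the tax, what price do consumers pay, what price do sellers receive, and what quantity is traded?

Without the tax, 109 − 5P = 4P + 28 gives 9P = 81, so P* = £9 and Q* = 64.
With the tax collected from sellers, supply shifts: Qs = 4(P − 9) + 28.
Solving gives Q = 44 with consumers paying £13 and sellers receiving £4 (the £9 wedge).
The less price-elastic side of the market bears the larger share of a per-unit tax.

Consumers pay £13; sellers receive £4; quantity = 44.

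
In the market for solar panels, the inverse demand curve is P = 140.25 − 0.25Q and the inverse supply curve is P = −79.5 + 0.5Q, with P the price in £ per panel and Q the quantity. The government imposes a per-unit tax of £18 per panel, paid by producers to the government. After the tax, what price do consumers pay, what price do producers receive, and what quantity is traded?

Inverting to Q(P) form: Qd = 561 − 4P; Qs = 2P + 159.
Before the tax: set 561 − 4P = 2P + 159 → P* = £67, Q* = 293.
With the tax collected from producers, supply shifts: Qs = 2(P − 18) + 159.
New equilibrium: consumers pay £73, producers receive £55, Q = 269. (Wedge: Pb − Ps = 18.)
The less price-elastic side of the market bears the larger share of a per-unit tax.

Consumers pay £73; producers receive £55; quantity = 269.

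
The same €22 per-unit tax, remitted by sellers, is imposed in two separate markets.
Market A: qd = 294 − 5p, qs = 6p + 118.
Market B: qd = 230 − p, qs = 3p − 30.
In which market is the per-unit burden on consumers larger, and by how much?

Market A: pre-tax p* = €16, q* = 214; post-tax q = 154; per-unit burden on consumers = €12.
Market B: pre-tax p* = €65, q* = 165; post-tax q = 148.5; per-unit burden on consumers = €16.5.
Difference: €12 vs €16.5 → market B is larger by €4.5.

Market B, by €4.5.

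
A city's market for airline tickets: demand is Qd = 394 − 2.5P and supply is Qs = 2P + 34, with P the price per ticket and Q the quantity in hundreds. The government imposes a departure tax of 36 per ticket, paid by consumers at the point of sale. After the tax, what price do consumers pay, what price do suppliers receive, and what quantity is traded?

Without the tax, 394 − 2.5P = 2P + 34 gives 4.5P = 360, so P* = 80 and Q* = 194.
With the tax collected from consumers, demand (in seller-price terms) shifts: Qd = 394 − 2.5(P + 36).
New equilibrium: consumers pay 96, suppliers receive 60, Q = 154. (Wedge: Pb − Ps = 36.)

Consumers pay 96; suppliers receive 60; quantity = 154.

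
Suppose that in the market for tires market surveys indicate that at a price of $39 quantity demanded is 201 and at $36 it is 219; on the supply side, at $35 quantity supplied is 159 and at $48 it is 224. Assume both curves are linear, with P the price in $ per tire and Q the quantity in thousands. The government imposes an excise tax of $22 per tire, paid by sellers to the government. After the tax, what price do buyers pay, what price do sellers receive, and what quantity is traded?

Demand slope: (219 − 201)/(36 − 39) = -6, so Qd = 435 − 6P.
Supply slope: (224 − 159)/(48 − 35) = 5, so Qs = 5P − 16.
Without the tax, 435 − 6P = 5P − 16 gives 11P = 451, so P* = $41 and Q* = 189.
With the tax collected from sellers, supply shifts: Qs = 5(P − 22) − 16.
New equilibrium: buyers pay $51, sellers receive $29, Q = 129. (Wedge: Pb − Ps = 22.)

Buyers pay $51; sellers receive $29; quantity = 129.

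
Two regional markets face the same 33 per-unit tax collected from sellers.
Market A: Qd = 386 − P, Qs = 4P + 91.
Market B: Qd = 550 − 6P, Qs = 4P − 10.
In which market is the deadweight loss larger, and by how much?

Market A: pre-tax P* = 59, Q* = 327; post-tax Q = 300.6; deadweight loss = 435.6.
Market B: pre-tax P* = 56, Q* = 214; post-tax Q = 134.8; deadweight loss = 1306.8.
Difference: 435.6 vs 1306.8 → market B is larger by 871.2.

Market B, by 871.2.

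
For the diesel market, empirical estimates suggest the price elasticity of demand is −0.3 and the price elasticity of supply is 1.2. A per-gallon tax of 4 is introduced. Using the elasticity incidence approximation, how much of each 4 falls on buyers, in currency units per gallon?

Incidence ratio: buyers' share ≈ εs / (εs + |εd|) = 1.2 / (1.2 + 0.3) = 0.8.
So buyers bear ≈ 0.8 × 4 = 3.2; suppliers bear 0.8.

Buyers bear ≈ 3.2 per gallon.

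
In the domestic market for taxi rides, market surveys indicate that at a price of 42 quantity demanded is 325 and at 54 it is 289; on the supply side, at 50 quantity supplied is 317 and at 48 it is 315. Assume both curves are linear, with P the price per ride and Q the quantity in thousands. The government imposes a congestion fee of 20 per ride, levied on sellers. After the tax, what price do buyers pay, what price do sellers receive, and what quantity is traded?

Buyers pay 51; sellers receive 31; quantity = 298.

Demand slope: (289 − 325)/(54 − 42) = -3, so Qd = 451 − 3P.
Supply slope: (315 − 317)/(48 − 50) = 1, so Qs = P + 267.
Without the tax, 451 − 3P = P + 267 gives 4P = 184, so P* = 46 and Q* = 313.
With the tax collected from sellers, supply shifts: Qs = (P − 20) + 267.
Solving gives Q = 298 with buyers paying 51 and sellers receiving 31 (the 20 wedge).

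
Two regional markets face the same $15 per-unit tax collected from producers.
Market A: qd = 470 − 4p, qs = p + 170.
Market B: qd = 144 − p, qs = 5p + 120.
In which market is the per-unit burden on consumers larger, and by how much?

Market A: pre-tax p* = $60, q* = 230; post-tax q = 218; per-unit burden on consumers = $3.
Market B: pre-tax p* = $4, q* = 140; post-tax q = 127.5; per-unit burden on consumers = $12.5.
Difference: $3 vs $12.5 → market B is larger by $9.5.

Market B, by $9.5.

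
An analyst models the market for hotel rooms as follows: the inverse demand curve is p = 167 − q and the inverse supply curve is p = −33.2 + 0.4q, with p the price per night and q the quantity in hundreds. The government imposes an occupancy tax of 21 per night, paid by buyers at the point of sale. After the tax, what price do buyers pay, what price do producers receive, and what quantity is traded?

Rewrite in direct form: qd = 167 − p and qs = 2.5p + 83.
Without the tax, 167 − p = 2.5p + 83 gives 3.5p = 84, so p* = 24 and q* = 143.
With the tax collected from buyers, demand (in seller-price terms) shifts: qd = 167 − (p + 21).
New equilibrium: buyers pay 39, producers receive 18, q = 128. (Wedge: pb − ps = 21.)

Buyers pay 39; producers receive 18; quantity = 128.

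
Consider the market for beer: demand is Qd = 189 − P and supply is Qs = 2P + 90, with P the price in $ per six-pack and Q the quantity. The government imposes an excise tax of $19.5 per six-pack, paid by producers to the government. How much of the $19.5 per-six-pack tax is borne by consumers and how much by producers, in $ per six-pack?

Before the tax: set 189 − P = 2P + 90 → P* = $33, Q* = 156.
With the tax collected from producers, supply shifts: Qs = 2(P − 19.5) + 90.
Solving gives Q = 143 with consumers paying $46 and producers receiving $26.5 (the $19.5 wedge).
Burden on consumers: $13; on producers: $6.5. (They sum to $19.5.)

Consumers bear $13 per six-pack; producers bear $6.5 per six-pack.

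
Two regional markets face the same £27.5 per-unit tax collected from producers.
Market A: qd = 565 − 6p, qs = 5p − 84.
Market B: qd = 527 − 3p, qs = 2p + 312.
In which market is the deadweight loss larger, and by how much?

Market A, by £577.5.

Market A: pre-tax p* = £59, q* = 211; post-tax q = 136; deadweight loss = £1031.25.
Market B: pre-tax p* = £43, q* = 398; post-tax q = 365; deadweight loss = £453.75.
Difference: £1031.25 vs £453.75 → market A is larger by £577.5.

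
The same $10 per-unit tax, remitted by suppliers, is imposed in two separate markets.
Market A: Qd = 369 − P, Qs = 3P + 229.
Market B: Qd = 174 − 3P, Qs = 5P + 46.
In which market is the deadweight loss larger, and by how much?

Market B, by $56.25.

Market A: pre-tax P* = $35, Q* = 334; post-tax Q = 326.5; deadweight loss = $37.5.
Market B: pre-tax P* = $16, Q* = 126; post-tax Q = 107.25; deadweight loss = $93.75.
Difference: $37.5 vs $93.75 → market B is larger by $56.25.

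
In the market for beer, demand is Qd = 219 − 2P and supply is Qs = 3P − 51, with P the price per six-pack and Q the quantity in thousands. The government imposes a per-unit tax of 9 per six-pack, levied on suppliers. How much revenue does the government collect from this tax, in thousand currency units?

Without the tax, 219 − 2P = 3P − 51 gives 5P = 270, so P* = 54 and Q* = 111.
With the tax collected from suppliers, supply shifts: Qs = 3(P − 9) − 51.
Solving gives Q = 100.2 with buyers paying 59.4 and suppliers receiving 50.4 (the 9 wedge).
Revenue = t · Q = 9 · 100.2 = 901.8.

Tax revenue = 901.8 thousand.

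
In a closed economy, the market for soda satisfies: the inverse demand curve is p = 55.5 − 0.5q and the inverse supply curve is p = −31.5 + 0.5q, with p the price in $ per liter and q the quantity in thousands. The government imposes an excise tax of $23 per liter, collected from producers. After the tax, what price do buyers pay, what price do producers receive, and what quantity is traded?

Rewrite in direct form: qd = 111 − 2p and qs = 2p + 63.
Without the tax, 111 − 2p = 2p + 63 gives 4p = 48, so p* = $12 and q* = 87.
With the tax collected from producers, supply shifts: qs = 2(p − 23) + 63.
Solving gives q = 64 with buyers paying $23.5 and producers receiving $0.5 (the $23 wedge).
The less price-elastic side of the market bears the larger share of a per-unit tax.

Buyers pay $23.5; producers receive $0.5; quantity = 64.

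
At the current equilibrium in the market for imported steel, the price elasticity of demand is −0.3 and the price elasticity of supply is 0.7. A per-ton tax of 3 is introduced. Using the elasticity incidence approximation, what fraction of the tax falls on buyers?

Buyers' share ≈ 0.7.

Incidence ratio: buyers' share ≈ εs / (εs + |εd|) = 0.7 / (0.7 + 0.3) = 0.7.
Supply is the more elastic side, so buyers bear the larger share.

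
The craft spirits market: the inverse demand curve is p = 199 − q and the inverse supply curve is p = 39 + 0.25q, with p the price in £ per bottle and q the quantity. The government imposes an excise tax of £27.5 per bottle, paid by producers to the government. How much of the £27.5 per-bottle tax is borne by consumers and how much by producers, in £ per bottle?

Rewrite in direct form: qd = 199 − p and qs = 4p − 156.
Without the tax, 199 − p = 4p − 156 gives 5p = 355, so p* = £71 and q* = 128.
With the tax collected from producers, supply shifts: qs = 4(p − 27.5) − 156.
Solving gives q = 106 with consumers paying £93 and producers receiving £65.5 (the £27.5 wedge).
Burden on consumers: £22; on producers: £5.5. (They sum to £27.5.)
The less price-elastic side of the market bears the larger share of a per-unit tax.

Consumers bear £22 per bottle; producers bear £5.5 per bottle.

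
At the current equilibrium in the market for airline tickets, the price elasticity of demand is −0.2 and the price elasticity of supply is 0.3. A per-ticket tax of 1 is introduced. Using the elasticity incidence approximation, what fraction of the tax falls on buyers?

Incidence ratio: buyers' share ≈ εs / (εs + |εd|) = 0.3 / (0.3 + 0.2) = 0.6.
Supply is the more elastic side, so buyers bear the larger share.

Buyers' share ≈ 0.6.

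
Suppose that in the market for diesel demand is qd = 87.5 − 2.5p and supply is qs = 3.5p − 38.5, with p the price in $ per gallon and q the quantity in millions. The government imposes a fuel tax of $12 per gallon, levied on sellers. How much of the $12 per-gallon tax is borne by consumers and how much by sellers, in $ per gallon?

Consumers bear $7 per gallon; sellers bear $5 per gallon.

Without the tax, 87.5 − 2.5p = 3.5p − 38.5 gives 6p = 126, so p* = $21 and q* = 35.
With the tax collected from sellers, supply shifts: qs = 3.5(p − 12) − 38.5.
Solving gives q = 17.5 with consumers paying $28 and sellers receiving $16 (the $12 wedge).
Burden on consumers: $7; on sellers: $5. (They sum to $12.)
The less price-elastic side of the market bears the larger share of a per-unit tax.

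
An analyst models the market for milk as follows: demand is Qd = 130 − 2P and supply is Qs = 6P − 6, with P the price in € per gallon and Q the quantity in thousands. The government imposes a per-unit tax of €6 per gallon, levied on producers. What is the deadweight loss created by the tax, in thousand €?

Before the tax: set 130 − 2P = 6P − 6 → P* = €17, Q* = 96.
With the tax collected from producers, supply shifts: Qs = 6(P − 6) − 6.
New equilibrium: buyers pay €21.5, producers receive €15.5, Q = 87. (Wedge: Pb − Ps = 6.)
Quantity falls by |ΔQ| = |96 − 87| = 9.
DWL = ½ · t · |ΔQ| = ½ · 6 · 9 = €27.

Deadweight loss = €27 thousand.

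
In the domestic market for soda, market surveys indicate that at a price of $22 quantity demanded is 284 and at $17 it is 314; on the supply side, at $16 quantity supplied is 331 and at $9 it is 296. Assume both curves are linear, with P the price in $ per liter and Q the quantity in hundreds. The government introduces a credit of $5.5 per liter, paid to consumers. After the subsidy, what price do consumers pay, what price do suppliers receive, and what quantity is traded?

Consumers pay $12.5; suppliers receive $18; quantity = 341.

Demand slope: (314 − 284)/(17 − 22) = -6, so Qd = 416 − 6P.
Supply slope: (296 − 331)/(9 − 16) = 5, so Qs = 5P + 251.
Before the subsidy: set 416 − 6P = 5P + 251 → P* = $15, Q* = 326.
With a per-unit subsidy paid to consumers, each effectively pays P − 5.5, so demand becomes Qd = 416 − 6(P − 5.5).
Solving gives Q = 341 with consumers paying $12.5 and suppliers receiving $18 (the $5.5 wedge).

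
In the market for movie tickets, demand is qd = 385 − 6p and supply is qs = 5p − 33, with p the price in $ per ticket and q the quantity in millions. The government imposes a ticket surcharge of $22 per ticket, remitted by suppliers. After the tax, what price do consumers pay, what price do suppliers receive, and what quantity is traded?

Consumers pay $48; suppliers receive $26; quantity = 97.

Before the tax: set 385 − 6p = 5p − 33 → p* = $38, q* = 157.
With the tax collected from suppliers, supply shifts: qs = 5(p − 22) − 33.
Solving gives q = 97 with consumers paying $48 and suppliers receiving $26 (the $22 wedge).
The less price-elastic side of the market bears the larger share of a per-unit tax.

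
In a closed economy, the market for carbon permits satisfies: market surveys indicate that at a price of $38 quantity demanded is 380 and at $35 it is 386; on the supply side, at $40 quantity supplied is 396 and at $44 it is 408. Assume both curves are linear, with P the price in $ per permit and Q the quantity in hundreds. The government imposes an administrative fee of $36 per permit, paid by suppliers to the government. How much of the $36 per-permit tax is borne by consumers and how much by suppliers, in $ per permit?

Demand slope: (386 − 380)/(35 − 38) = -2, so Qd = 456 − 2P.
Supply slope: (408 − 396)/(44 − 40) = 3, so Qs = 3P + 276.
Before the tax: set 456 − 2P = 3P + 276 → P* = $36, Q* = 384.
With the tax collected from suppliers, supply shifts: Qs = 3(P − 36) + 276.
Solving gives Q = 340.8 with consumers paying $57.6 and suppliers receiving $21.6 (the $36 wedge).
Burden on consumers: $21.6; on suppliers: $14.4. (They sum to $36.)

Consumers bear $21.6 per permit; suppliers bear $14.4 per permit.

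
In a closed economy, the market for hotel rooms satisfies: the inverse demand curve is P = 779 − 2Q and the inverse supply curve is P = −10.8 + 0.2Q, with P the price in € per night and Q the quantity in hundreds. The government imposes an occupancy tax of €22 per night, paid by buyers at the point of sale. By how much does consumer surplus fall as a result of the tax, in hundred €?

Consumer surplus falls by €7080 hundred.

Inverting to Q(P) form: Qd = 389.5 − 0.5P; Qs = 5P + 54.
Before the tax: set 389.5 − 0.5P = 5P + 54 → P* = €61, Q* = 359.
With the tax collected from buyers, demand (in seller-price terms) shifts: Qd = 389.5 − 0.5(P + 22).
Solving gives Q = 349 with buyers paying €81 and sellers receiving €59 (the €22 wedge).
ΔCS is the trapezoid between Q = 349 and Q = 359 of height €20: ½ · (359 + 349) · 20 = €7080.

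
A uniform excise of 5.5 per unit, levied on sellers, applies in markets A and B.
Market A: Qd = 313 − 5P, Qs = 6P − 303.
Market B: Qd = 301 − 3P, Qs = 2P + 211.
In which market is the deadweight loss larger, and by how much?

Market A: pre-tax P* = 56, Q* = 33; post-tax Q = 18; deadweight loss = 41.25.
Market B: pre-tax P* = 18, Q* = 247; post-tax Q = 240.4; deadweight loss = 18.15.
Difference: 41.25 vs 18.15 → market A is larger by 23.1.

Market A, by 23.1.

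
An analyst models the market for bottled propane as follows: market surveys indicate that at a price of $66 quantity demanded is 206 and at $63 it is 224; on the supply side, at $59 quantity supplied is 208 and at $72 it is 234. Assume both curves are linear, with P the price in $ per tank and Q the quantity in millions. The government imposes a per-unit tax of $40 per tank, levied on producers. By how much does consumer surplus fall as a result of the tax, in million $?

Demand slope: (224 − 206)/(63 − 66) = -6, so Qd = 602 − 6P.
Supply slope: (234 − 208)/(72 − 59) = 2, so Qs = 2P + 90.
Without the tax, 602 − 6P = 2P + 90 gives 8P = 512, so P* = $64 and Q* = 218.
With the tax collected from producers, supply shifts: Qs = 2(P − 40) + 90.
Solving gives Q = 158 with buyers paying $74 and producers receiving $34 (the $40 wedge).
ΔCS is the trapezoid between Q = 158 and Q = 218 of height $10: ½ · (218 + 158) · 10 = $1880.

Consumer surplus falls by $1880 million.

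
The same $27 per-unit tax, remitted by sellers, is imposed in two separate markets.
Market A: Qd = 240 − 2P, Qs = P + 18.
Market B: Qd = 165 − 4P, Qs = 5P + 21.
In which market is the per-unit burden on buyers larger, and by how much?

Market B, by $6.

Market A: pre-tax P* = $74, Q* = 92; post-tax Q = 74; per-unit burden on buyers = $9.
Market B: pre-tax P* = $16, Q* = 101; post-tax Q = 41; per-unit burden on buyers = $15.
Difference: $9 vs $15 → market B is larger by $6.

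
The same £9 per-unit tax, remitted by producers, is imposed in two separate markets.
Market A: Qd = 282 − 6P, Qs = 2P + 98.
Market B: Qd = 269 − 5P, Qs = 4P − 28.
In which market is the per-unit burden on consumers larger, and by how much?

Market B, by £1.75.

Market A: pre-tax P* = £23, Q* = 144; post-tax Q = 130.5; per-unit burden on consumers = £2.25.
Market B: pre-tax P* = £33, Q* = 104; post-tax Q = 84; per-unit burden on consumers = £4.
Difference: £2.25 vs £4 → market B is larger by £1.75.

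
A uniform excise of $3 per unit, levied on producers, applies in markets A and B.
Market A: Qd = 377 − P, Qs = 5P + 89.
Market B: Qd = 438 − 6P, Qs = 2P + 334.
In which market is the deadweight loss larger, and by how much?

Market B, by $3.

Market A: pre-tax P* = $48, Q* = 329; post-tax Q = 326.5; deadweight loss = $3.75.
Market B: pre-tax P* = $13, Q* = 360; post-tax Q = 355.5; deadweight loss = $6.75.
Difference: $3.75 vs $6.75 → market B is larger by $3.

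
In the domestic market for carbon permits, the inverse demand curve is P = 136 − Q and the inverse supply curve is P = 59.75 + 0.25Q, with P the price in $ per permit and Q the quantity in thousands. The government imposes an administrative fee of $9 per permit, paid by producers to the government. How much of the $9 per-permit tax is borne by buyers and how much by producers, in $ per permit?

Inverting to Q(P) form: Qd = 136 − P; Qs = 4P − 239.
Without the tax, 136 − P = 4P − 239 gives 5P = 375, so P* = $75 and Q* = 61.
With the tax collected from producers, supply shifts: Qs = 4(P − 9) − 239.
Solving gives Q = 53.8 with buyers paying $82.2 and producers receiving $73.2 (the $9 wedge).
Burden on buyers: $7.2; on producers: $1.8. (They sum to $9.)

Buyers bear $7.2 per permit; producers bear $1.8 per permit.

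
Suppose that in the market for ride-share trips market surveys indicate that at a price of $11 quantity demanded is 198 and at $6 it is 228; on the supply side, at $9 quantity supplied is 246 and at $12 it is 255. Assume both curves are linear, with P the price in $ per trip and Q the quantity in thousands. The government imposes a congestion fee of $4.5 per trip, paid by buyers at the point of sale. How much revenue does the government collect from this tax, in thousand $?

Demand slope: (228 − 198)/(6 − 11) = -6, so Qd = 264 − 6P.
Supply slope: (255 − 246)/(12 − 9) = 3, so Qs = 3P + 219.
Before the tax: set 264 − 6P = 3P + 219 → P* = $5, Q* = 234.
With the tax collected from buyers, demand (in seller-price terms) shifts: Qd = 264 − 6(P + 4.5).
New equilibrium: buyers pay $6.5, suppliers receive $2, Q = 225. (Wedge: Pb − Ps = 4.5.)
Revenue = t · Q = 4.5 · 225 = $1012.5.

Tax revenue = $1012.5 thousand.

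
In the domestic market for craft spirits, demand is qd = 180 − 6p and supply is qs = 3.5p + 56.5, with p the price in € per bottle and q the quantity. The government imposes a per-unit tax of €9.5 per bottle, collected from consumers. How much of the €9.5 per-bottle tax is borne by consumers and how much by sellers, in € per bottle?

Before the tax: set 180 − 6p = 3.5p + 56.5 → p* = €13, q* = 102.
With the tax collected from consumers, demand (in seller-price terms) shifts: qd = 180 − 6(p + 9.5).
Solving gives q = 81 with consumers paying €16.5 and sellers receiving €7 (the €9.5 wedge).
Burden on consumers: €3.5; on sellers: €6. (They sum to €9.5.)
The less price-elastic side of the market bears the larger share of a per-unit tax.

Consumers bear €3.5 per bottle; sellers bear €6 per bottle.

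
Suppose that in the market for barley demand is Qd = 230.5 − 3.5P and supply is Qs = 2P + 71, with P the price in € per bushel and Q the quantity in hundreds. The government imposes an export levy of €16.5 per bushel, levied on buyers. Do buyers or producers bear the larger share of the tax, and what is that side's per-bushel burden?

Before the tax: set 230.5 − 3.5P = 2P + 71 → P* = €29, Q* = 129.
With the tax collected from buyers, demand (in seller-price terms) shifts: Qd = 230.5 − 3.5(P + 16.5).
New equilibrium: buyers pay €35, producers receive €18.5, Q = 108. (Wedge: Pb − Ps = 16.5.)
Per-bushel burden: buyers €6, producers €10.5.
Producers take the larger share because supply is less price-elastic here (demand slope 3.5 vs supply slope 2).

Producers bear the larger share: €10.5 per bushel.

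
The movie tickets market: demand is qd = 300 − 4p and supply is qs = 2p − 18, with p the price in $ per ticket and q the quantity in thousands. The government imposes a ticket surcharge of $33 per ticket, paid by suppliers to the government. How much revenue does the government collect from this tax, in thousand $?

Tax revenue = $1452 thousand.

Without the tax, 300 − 4p = 2p − 18 gives 6p = 318, so p* = $53 and q* = 88.
With the tax collected from suppliers, supply shifts: qs = 2(p − 33) − 18.
Solving gives q = 44 with buyers paying $64 and suppliers receiving $31 (the $33 wedge).
Revenue = t · Q = 33 · 44 = $1452.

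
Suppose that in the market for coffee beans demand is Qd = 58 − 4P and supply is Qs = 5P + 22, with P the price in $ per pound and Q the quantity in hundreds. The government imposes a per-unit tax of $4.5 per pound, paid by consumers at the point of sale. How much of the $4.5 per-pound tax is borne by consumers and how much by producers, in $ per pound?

Without the tax, 58 − 4P = 5P + 22 gives 9P = 36, so P* = $4 and Q* = 42.
With the tax collected from consumers, demand (in seller-price terms) shifts: Qd = 58 − 4(P + 4.5).
New equilibrium: consumers pay $6.5, producers receive $2, Q = 32. (Wedge: Pb − Ps = 4.5.)
Burden on consumers: $2.5; on producers: $2. (They sum to $4.5.)
The less price-elastic side of the market bears the larger share of a per-unit tax.

Consumers bear $2.5 per pound; producers bear $2 per pound.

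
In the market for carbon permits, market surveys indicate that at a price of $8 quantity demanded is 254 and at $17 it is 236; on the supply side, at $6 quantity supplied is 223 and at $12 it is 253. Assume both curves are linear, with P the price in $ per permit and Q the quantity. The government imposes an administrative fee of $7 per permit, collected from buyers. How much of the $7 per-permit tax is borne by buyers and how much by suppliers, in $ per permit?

Demand slope: (236 − 254)/(17 − 8) = -2, so Qd = 270 − 2P.
Supply slope: (253 − 223)/(12 − 6) = 5, so Qs = 5P + 193.
Before the tax: set 270 − 2P = 5P + 193 → P* = $11, Q* = 248.
With the tax collected from buyers, demand (in seller-price terms) shifts: Qd = 270 − 2(P + 7).
New equilibrium: buyers pay $16, suppliers receive $9, Q = 238. (Wedge: Pb − Ps = 7.)
Burden on buyers: $5; on suppliers: $2. (They sum to $7.)

Buyers bear $5 per permit; suppliers bear $2 per permit.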